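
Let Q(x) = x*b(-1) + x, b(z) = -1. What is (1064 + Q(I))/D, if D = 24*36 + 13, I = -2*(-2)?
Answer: 1064/877 ≈ 1.2132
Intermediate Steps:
I = 4
Q(x) = 0 (Q(x) = x*(-1) + x = -x + x = 0)
D = 877 (D = 864 + 13 = 877)
(1064 + Q(I))/D = (1064 + 0)/877 = 1064*(1/877) = 1064/877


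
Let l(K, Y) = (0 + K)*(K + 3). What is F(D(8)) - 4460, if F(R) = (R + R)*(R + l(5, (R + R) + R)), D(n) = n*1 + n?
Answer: -2668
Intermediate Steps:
l(K, Y) = K*(3 + K)
D(n) = 2*n (D(n) = n + n = 2*n)
F(R) = 2*R*(40 + R) (F(R) = (R + R)*(R + 5*(3 + 5)) = (2*R)*(R + 5*8) = (2*R)*(R + 40) = (2*R)*(40 + R) = 2*R*(40 + R))
F(D(8)) - 4460 = 2*(2*8)*(40 + 2*8) - 4460 = 2*16*(40 + 16) - 4460 = 2*16*56 - 4460 = 1792 - 4460 = -2668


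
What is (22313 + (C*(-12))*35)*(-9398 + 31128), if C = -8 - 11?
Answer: 658266890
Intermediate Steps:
C = -19
(22313 + (C*(-12))*35)*(-9398 + 31128) = (22313 - 19*(-12)*35)*(-9398 + 31128) = (22313 + 228*35)*21730 = (22313 + 7980)*21730 = 30293*21730 = 658266890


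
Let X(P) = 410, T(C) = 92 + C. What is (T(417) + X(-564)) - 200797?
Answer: -199878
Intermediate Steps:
(T(417) + X(-564)) - 200797 = ((92 + 417) + 410) - 200797 = (509 + 410) - 200797 = 919 - 200797 = -199878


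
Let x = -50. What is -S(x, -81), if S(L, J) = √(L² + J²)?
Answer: -√9061 ≈ -95.189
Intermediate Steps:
S(L, J) = √(J² + L²)
-S(x, -81) = -√((-81)² + (-50)²) = -√(6561 + 2500) = -√9061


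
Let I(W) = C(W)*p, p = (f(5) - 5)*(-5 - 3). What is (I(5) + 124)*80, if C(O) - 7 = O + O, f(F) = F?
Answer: 9920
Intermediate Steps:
p = 0 (p = (5 - 5)*(-5 - 3) = 0*(-8) = 0)
C(O) = 7 + 2*O (C(O) = 7 + (O + O) = 7 + 2*O)
I(W) = 0 (I(W) = (7 + 2*W)*0 = 0)
(I(5) + 124)*80 = (0 + 124)*80 = 124*80 = 9920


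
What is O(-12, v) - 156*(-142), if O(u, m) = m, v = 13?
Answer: 22165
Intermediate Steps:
O(-12, v) - 156*(-142) = 13 - 156*(-142) = 13 + 22152 = 22165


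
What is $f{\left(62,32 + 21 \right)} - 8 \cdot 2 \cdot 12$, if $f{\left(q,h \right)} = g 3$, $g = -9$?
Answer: $-219$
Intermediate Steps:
$f{\left(q,h \right)} = -27$ ($f{\left(q,h \right)} = \left(-9\right) 3 = -27$)
$f{\left(62,32 + 21 \right)} - 8 \cdot 2 \cdot 12 = -27 - 8 \cdot 2 \cdot 12 = -27 - 16 \cdot 12 = -27 - 192 = -219$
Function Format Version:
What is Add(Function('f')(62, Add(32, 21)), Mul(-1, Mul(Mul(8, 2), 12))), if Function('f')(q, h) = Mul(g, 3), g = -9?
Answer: -219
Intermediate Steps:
Function('f')(q, h) = -27 (Function('f')(q, h) = Mul(-9, 3) = -27)
Add(Function('f')(62, Add(32, 21)), Mul(-1, Mul(Mul(8, 2), 12))) = Add(-27, Mul(-1, Mul(Mul(8, 2), 12))) = Add(-27, Mul(-1, Mul(16, 12))) = Add(-27, Mul(-1, 192)) = Add(-27, -192) = -219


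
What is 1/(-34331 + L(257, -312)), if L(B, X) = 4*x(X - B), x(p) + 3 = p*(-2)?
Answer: -1/29791 ≈ -3.3567e-5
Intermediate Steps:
x(p) = -3 - 2*p (x(p) = -3 + p*(-2) = -3 - 2*p)
L(B, X) = -12 - 8*X + 8*B (L(B, X) = 4*(-3 - 2*(X - B)) = 4*(-3 + (-2*X + 2*B)) = 4*(-3 - 2*X + 2*B) = -12 - 8*X + 8*B)
1/(-34331 + L(257, -312)) = 1/(-34331 + (-12 - 8*(-312) + 8*257)) = 1/(-34331 + (-12 + 2496 + 2056)) = 1/(-34331 + 4540) = 1/(-29791) = -1/29791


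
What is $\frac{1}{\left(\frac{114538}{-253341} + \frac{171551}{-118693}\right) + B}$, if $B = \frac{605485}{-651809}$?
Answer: $- \frac{1031566759349643}{2915593326388070} \approx -0.35381$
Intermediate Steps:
$B = - \frac{605485}{651809}$ ($B = 605485 \left(- \frac{1}{651809}\right) = - \frac{605485}{651809} \approx -0.92893$)
$\frac{1}{\left(\frac{114538}{-253341} + \frac{171551}{-118693}\right) + B} = \frac{1}{\left(\frac{114538}{-253341} + \frac{171551}{-118693}\right) - \frac{605485}{651809}} = \frac{1}{\left(114538 \left(- \frac{1}{253341}\right) + 171551 \left(- \frac{1}{118693}\right)\right) - \frac{605485}{651809}} = \frac{1}{\left(- \frac{114538}{253341} - \frac{9029}{6247}\right) - \frac{605485}{651809}} = \frac{1}{- \frac{3002934775}{1582621227} - \frac{605485}{651809}} = \frac{1}{- \frac{2915593326388070}{1031566759349643}} = - \frac{1031566759349643}{2915593326388070}$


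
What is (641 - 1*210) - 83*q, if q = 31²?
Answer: -79332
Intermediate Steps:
q = 961
(641 - 1*210) - 83*q = (641 - 1*210) - 83*961 = (641 - 210) - 79763 = 431 - 79763 = -79332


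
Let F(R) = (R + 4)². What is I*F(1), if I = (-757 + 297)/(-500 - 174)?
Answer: 5750/337 ≈ 17.062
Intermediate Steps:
F(R) = (4 + R)²
I = 230/337 (I = -460/(-674) = -460*(-1/674) = 230/337 ≈ 0.68249)
I*F(1) = 230*(4 + 1)²/337 = (230/337)*5² = (230/337)*25 = 5750/337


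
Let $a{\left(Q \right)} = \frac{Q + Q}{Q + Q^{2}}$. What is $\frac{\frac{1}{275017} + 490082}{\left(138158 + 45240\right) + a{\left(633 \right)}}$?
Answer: $\frac{42725539402215}{15988709256839} \approx 2.6722$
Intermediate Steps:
$a{\left(Q \right)} = \frac{2 Q}{Q + Q^{2}}$
$\frac{\frac{1}{275017} + 490082}{\left(138158 + 45240\right) + a{\left(633 \right)}} = \frac{\frac{1}{275017} + 490082}{\left(138158 + 45240\right) + \frac{2}{1 + 633}} = \frac{\frac{1}{275017} + 490082}{183398 + \frac{2}{634}} = \frac{134780881395}{275017 \left(183398 + 2 \cdot \frac{1}{634}\right)} = \frac{134780881395}{275017 \left(183398 + \frac{1}{317}\right)} = \frac{134780881395}{275017 \cdot \frac{58137167}{317}} = \frac{134780881395}{275017} \cdot \frac{317}{58137167} = \frac{42725539402215}{15988709256839}$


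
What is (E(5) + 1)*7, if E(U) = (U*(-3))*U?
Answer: -518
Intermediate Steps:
E(U) = -3*U² (E(U) = (-3*U)*U = -3*U²)
(E(5) + 1)*7 = (-3*5² + 1)*7 = (-3*25 + 1)*7 = (-75 + 1)*7 = -74*7 = -518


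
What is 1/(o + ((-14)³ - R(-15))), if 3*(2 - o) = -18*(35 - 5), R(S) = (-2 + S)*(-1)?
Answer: -1/2579 ≈ -0.00038775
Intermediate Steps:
R(S) = 2 - S
o = 182 (o = 2 - (-6)*(35 - 5) = 2 - (-6)*30 = 2 - ⅓*(-540) = 2 + 180 = 182)
1/(o + ((-14)³ - R(-15))) = 1/(182 + ((-14)³ - (2 - 1*(-15)))) = 1/(182 + (-2744 - (2 + 15))) = 1/(182 + (-2744 - 1*17)) = 1/(182 + (-2744 - 17)) = 1/(182 - 2761) = 1/(-2579) = -1/2579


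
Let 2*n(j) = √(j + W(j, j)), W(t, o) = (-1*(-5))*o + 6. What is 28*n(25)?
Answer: 28*√39 ≈ 174.86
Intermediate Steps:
W(t, o) = 6 + 5*o (W(t, o) = 5*o + 6 = 6 + 5*o)
n(j) = √(6 + 6*j)/2 (n(j) = √(j + (6 + 5*j))/2 = √(6 + 6*j)/2)
28*n(25) = 28*(√(6 + 6*25)/2) = 28*(√(6 + 150)/2) = 28*(√156/2) = 28*((2*√39)/2) = 28*√39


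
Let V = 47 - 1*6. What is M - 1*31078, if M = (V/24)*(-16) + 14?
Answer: -93274/3 ≈ -31091.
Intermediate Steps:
V = 41 (V = 47 - 6 = 41)
M = -40/3 (M = (41/24)*(-16) + 14 = -82/3 + 14 = -40/3 ≈ -13.333)
M - 1*31078 = -40/3 - 1*31078 = -40/3 - 31078 = -93274/3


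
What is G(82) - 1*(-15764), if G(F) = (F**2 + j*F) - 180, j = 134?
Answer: 33296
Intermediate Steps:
G(F) = -180 + F**2 + 134*F (G(F) = (F**2 + 134*F) - 180 = -180 + F**2 + 134*F)
G(82) - 1*(-15764) = (-180 + 82**2 + 134*82) - 1*(-15764) = (-180 + 6724 + 10988) + 15764 = 17532 + 15764 = 33296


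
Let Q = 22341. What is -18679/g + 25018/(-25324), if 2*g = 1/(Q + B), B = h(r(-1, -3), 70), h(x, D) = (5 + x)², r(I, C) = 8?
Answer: -10647837692469/12662 ≈ -8.4093e+8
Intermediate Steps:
B = 169 (B = (5 + 8)² = 13² = 169)
g = 1/45020 (g = 1/(2*(22341 + 169)) = (½)/22510 = (½)*(1/22510) = 1/45020 ≈ 2.2212e-5)
-18679/g + 25018/(-25324) = -18679/1/45020 + 25018/(-25324) = -18679*45020 + 25018*(-1/25324) = -840928580 - 12509/12662 = -10647837692469/12662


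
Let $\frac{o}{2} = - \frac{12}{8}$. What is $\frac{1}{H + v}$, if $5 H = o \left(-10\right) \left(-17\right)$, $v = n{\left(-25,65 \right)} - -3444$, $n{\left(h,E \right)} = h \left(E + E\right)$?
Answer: $\frac{1}{92} \approx 0.01087$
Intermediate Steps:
$o = -3$ ($o = 2 \left(- \frac{12}{8}\right) = 2 \left(\left(-12\right) \frac{1}{8}\right) = 2 \left(- \frac{3}{2}\right) = -3$)
$n{\left(h,E \right)} = 2 E h$ ($n{\left(h,E \right)} = h 2 E = 2 E h$)
$v = 194$ ($v = 2 \cdot 65 \left(-25\right) - -3444 = -3250 + 3444 = 194$)
$H = -102$ ($H = \frac{\left(-3\right) \left(-10\right) \left(-17\right)}{5} = \frac{30 \left(-17\right)}{5} = \frac{1}{5} \left(-510\right) = -102$)
$\frac{1}{H + v} = \frac{1}{-102 + 194} = \frac{1}{92}$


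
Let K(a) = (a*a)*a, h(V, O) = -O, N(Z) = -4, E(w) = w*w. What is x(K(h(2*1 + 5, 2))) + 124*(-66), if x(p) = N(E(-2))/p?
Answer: -16367/2 ≈ -8183.5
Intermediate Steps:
E(w) = w**2
K(a) = a**3 (K(a) = a**2*a = a**3)
x(p) = -4/p
x(K(h(2*1 + 5, 2))) + 124*(-66) = -4/((-1*2)**3) + 124*(-66) = -4/((-2)**3) - 8184 = -4/(-8) - 8184 = -4*(-1/8) - 8184 = 1/2 - 8184 = -16367/2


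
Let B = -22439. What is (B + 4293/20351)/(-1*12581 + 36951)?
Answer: -228325898/247976935 ≈ -0.92075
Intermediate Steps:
(B + 4293/20351)/(-1*12581 + 36951) = (-22439 + 4293/20351)/(-1*12581 + 36951) = (-22439 + 4293*(1/20351))/(-12581 + 36951) = (-22439 + 4293/20351)/24370 = -456651796/20351*1/24370 = -228325898/247976935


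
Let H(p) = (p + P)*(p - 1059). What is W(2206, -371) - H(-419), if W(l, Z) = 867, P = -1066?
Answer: -2193963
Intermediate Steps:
H(p) = (-1066 + p)*(-1059 + p) (H(p) = (p - 1066)*(p - 1059) = (-1066 + p)*(-1059 + p))
W(2206, -371) - H(-419) = 867 - (1128894 + (-419)**2 - 2125*(-419)) = 867 - (1128894 + 175561 + 890375) = 867 - 1*2194830 = 867 - 2194830 = -2193963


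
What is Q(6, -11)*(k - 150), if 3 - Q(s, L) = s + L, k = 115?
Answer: -280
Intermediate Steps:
Q(s, L) = 3 - L - s (Q(s, L) = 3 - (s + L) = 3 - (L + s) = 3 + (-L - s) = 3 - L - s)
Q(6, -11)*(k - 150) = (3 - 1*(-11) - 1*6)*(115 - 150) = (3 + 11 - 6)*(-35) = 8*(-35) = -280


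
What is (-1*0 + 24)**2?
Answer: 576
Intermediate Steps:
(-1*0 + 24)**2 = (0 + 24)**2 = 24**2 = 576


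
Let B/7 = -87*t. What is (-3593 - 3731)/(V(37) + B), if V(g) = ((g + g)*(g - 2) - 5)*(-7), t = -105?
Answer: -3662/22925 ≈ -0.15974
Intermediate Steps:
V(g) = 35 - 14*g*(-2 + g) (V(g) = ((2*g)*(-2 + g) - 5)*(-7) = (2*g*(-2 + g) - 5)*(-7) = (-5 + 2*g*(-2 + g))*(-7) = 35 - 14*g*(-2 + g))
B = 63945 (B = 7*(-87*(-105)) = 7*9135 = 63945)
(-3593 - 3731)/(V(37) + B) = (-3593 - 3731)/((35 - 14*37² + 28*37) + 63945) = -7324/((35 - 14*1369 + 1036) + 63945) = -7324/((35 - 19166 + 1036) + 63945) = -7324/(-18095 + 63945) = -7324/45850 = -7324*1/45850 = -3662/22925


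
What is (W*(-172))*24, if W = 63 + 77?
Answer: -577920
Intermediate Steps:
W = 140
(W*(-172))*24 = (140*(-172))*24 = -24080*24 = -577920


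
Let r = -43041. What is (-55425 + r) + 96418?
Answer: -2048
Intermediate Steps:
(-55425 + r) + 96418 = (-55425 - 43041) + 96418 = -98466 + 96418 = -2048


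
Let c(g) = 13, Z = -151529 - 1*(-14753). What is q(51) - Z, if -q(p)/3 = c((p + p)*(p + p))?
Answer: 136737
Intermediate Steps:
Z = -136776 (Z = -151529 + 14753 = -136776)
q(p) = -39 (q(p) = -3*13 = -39)
q(51) - Z = -39 - 1*(-136776) = -39 + 136776 = 136737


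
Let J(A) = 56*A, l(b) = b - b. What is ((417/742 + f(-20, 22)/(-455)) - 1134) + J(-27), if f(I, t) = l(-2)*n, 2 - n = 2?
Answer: -1962915/742 ≈ -2645.4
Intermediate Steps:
n = 0 (n = 2 - 1*2 = 2 - 2 = 0)
l(b) = 0
f(I, t) = 0 (f(I, t) = 0*0 = 0)
((417/742 + f(-20, 22)/(-455)) - 1134) + J(-27) = ((417/742 + 0/(-455)) - 1134) + 56*(-27) = ((417*(1/742) + 0*(-1/455)) - 1134) - 1512 = ((417/742 + 0) - 1134) - 1512 = (417/742 - 1134) - 1512 = -841011/742 - 1512 = -1962915/742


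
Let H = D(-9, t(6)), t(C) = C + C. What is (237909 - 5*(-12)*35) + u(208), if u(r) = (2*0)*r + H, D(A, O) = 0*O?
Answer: 240009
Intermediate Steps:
t(C) = 2*C
D(A, O) = 0
H = 0
u(r) = 0 (u(r) = (2*0)*r + 0 = 0*r + 0 = 0 + 0 = 0)
(237909 - 5*(-12)*35) + u(208) = (237909 - 5*(-12)*35) + 0 = (237909 + 60*35) + 0 = (237909 + 2100) + 0 = 240009 + 0 = 240009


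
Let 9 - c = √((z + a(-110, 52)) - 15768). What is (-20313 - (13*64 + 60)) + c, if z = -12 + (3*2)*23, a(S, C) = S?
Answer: -21196 - 2*I*√3938 ≈ -21196.0 - 125.51*I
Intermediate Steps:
z = 126 (z = -12 + 6*23 = -12 + 138 = 126)
c = 9 - 2*I*√3938 (c = 9 - √((126 - 110) - 15768) = 9 - √(16 - 15768) = 9 - √(-15752) = 9 - 2*I*√3938 ≈ 9.0 - 125.51*I)
(-20313 - (13*64 + 60)) + c = (-20313 - (13*64 + 60)) + (9 - 2*I*√3938) = (-20313 - (832 + 60)) + (9 - 2*I*√3938) = (-20313 - 1*892) + (9 - 2*I*√3938) = (-20313 - 892) + (9 - 2*I*√3938) = -21205 + (9 - 2*I*√3938) = -21196 - 2*I*√3938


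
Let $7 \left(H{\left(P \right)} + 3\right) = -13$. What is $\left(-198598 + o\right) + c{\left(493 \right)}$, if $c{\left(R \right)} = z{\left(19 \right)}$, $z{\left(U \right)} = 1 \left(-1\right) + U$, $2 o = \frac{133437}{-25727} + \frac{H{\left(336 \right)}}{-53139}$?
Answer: $- \frac{3800771294272843}{19139498742} \approx -1.9858 \cdot 10^{5}$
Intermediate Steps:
$H{\left(P \right)} = - \frac{34}{7}$ ($H{\left(P \right)} = -3 + \frac{1}{7} \left(-13\right) = -3 - \frac{13}{7} = - \frac{34}{7}$)
$o = - \frac{49634086483}{19139498742}$ ($o = \frac{\frac{133437}{-25727} - \frac{34}{7 \left(-53139\right)}}{2} = \frac{133437 \left(- \frac{1}{25727}\right) - - \frac{34}{371973}}{2} = \frac{- \frac{133437}{25727} + \frac{34}{371973}}{2} = \frac{1}{2} \left(- \frac{49634086483}{9569749371}\right) = - \frac{49634086483}{19139498742} \approx -2.5933$)
$z{\left(U \right)} = -1 + U$
$c{\left(R \right)} = 18$ ($c{\left(R \right)} = -1 + 19 = 18$)
$\left(-198598 + o\right) + c{\left(493 \right)} = \left(-198598 - \frac{49634086483}{19139498742}\right) + 18 = - \frac{3801115805250199}{19139498742} + 18 = - \frac{3800771294272843}{19139498742}$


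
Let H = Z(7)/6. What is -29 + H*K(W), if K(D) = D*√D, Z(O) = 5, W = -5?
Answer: -29 - 25*I*√5/6 ≈ -29.0 - 9.317*I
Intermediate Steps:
K(D) = D^(3/2)
H = ⅚ (H = 5/6 = 5*(⅙) = ⅚ ≈ 0.83333)
-29 + H*K(W) = -29 + 5*(-5)^(3/2)/6 = -29 + 5*(-5*I*√5)/6 = -29 - 25*I*√5/6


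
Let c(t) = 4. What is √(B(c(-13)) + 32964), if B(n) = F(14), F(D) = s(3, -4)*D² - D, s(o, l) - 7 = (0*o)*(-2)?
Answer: 131*√2 ≈ 185.26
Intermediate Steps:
s(o, l) = 7 (s(o, l) = 7 + (0*o)*(-2) = 7 + 0*(-2) = 7 + 0 = 7)
F(D) = -D + 7*D² (F(D) = 7*D² - D = -D + 7*D²)
B(n) = 1358 (B(n) = 14*(-1 + 7*14) = 14*(-1 + 98) = 14*97 = 1358)
√(B(c(-13)) + 32964) = √(1358 + 32964) = √34322 = 131*√2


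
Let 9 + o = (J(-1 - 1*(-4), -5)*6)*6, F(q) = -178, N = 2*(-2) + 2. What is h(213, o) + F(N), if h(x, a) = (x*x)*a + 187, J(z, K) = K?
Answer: -8574732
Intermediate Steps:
N = -2 (N = -4 + 2 = -2)
o = -189 (o = -9 - 5*6*6 = -9 - 30*6 = -9 - 180 = -189)
h(x, a) = 187 + a*x² (h(x, a) = x²*a + 187 = a*x² + 187 = 187 + a*x²)
h(213, o) + F(N) = (187 - 189*213²) - 178 = (187 - 189*45369) - 178 = (187 - 8574741) - 178 = -8574554 - 178 = -8574732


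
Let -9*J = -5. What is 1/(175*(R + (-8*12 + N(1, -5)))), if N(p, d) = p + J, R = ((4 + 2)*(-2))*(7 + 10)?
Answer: -9/470050 ≈ -1.9147e-5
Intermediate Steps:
J = 5/9 (J = -⅑*(-5) = 5/9 ≈ 0.55556)
R = -204 (R = (6*(-2))*17 = -12*17 = -204)
N(p, d) = 5/9 + p (N(p, d) = p + 5/9 = 5/9 + p)
1/(175*(R + (-8*12 + N(1, -5)))) = 1/(175*(-204 + (-8*12 + (5/9 + 1)))) = 1/(175*(-204 + (-96 + 14/9))) = 1/(175*(-204 - 850/9)) = 1/(175*(-2686/9)) = 1/(-470050/9) = -9/470050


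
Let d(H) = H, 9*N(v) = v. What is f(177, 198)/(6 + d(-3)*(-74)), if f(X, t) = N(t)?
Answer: 11/114 ≈ 0.096491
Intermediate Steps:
N(v) = v/9
f(X, t) = t/9
f(177, 198)/(6 + d(-3)*(-74)) = ((1/9)*198)/(6 - 3*(-74)) = 22/(6 + 222) = 22/228 = 22*(1/228) = 11/114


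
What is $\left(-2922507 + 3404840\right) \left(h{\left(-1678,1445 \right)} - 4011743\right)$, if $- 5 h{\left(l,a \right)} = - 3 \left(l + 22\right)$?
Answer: $- \frac{9677376412439}{5} \approx -1.9355 \cdot 10^{12}$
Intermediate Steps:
$h{\left(l,a \right)} = \frac{66}{5} + \frac{3 l}{5}$ ($h{\left(l,a \right)} = - \frac{\left(-3\right) \left(l + 22\right)}{5} = - \frac{\left(-3\right) \left(22 + l\right)}{5} = - \frac{-66 - 3 l}{5} = \frac{66}{5} + \frac{3 l}{5}$)
$\left(-2922507 + 3404840\right) \left(h{\left(-1678,1445 \right)} - 4011743\right) = \left(-2922507 + 3404840\right) \left(\left(\frac{66}{5} + \frac{3}{5} \left(-1678\right)\right) - 4011743\right) = 482333 \left(\left(\frac{66}{5} - \frac{5034}{5}\right) - 4011743\right) = 482333 \left(- \frac{4968}{5} - 4011743\right) = 482333 \left(- \frac{20063683}{5}\right) = - \frac{9677376412439}{5}$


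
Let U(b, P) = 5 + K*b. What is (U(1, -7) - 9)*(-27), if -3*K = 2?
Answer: 126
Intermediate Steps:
K = -⅔ (K = -⅓*2 = -⅔ ≈ -0.66667)
U(b, P) = 5 - 2*b/3
(U(1, -7) - 9)*(-27) = ((5 - ⅔*1) - 9)*(-27) = ((5 - ⅔) - 9)*(-27) = (13/3 - 9)*(-27) = -14/3*(-27) = 126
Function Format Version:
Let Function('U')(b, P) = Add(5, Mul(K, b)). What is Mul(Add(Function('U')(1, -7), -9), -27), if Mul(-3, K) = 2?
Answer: 126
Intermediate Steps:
K = Rational(-2, 3) (K = Mul(Rational(-1, 3), 2) = Rational(-2, 3) ≈ -0.66667)
Function('U')(b, P) = Add(5, Mul(Rational(-2, 3), b))
Mul(Add(Function('U')(1, -7), -9), -27) = Mul(Add(Add(5, Mul(Rational(-2, 3), 1)), -9), -27) = Mul(Add(Add(5, Rational(-2, 3)), -9), -27) = Mul(Add(Rational(13, 3), -9), -27) = Mul(Rational(-14, 3), -27) = 126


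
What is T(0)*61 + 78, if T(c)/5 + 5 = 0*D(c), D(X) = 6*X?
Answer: -1447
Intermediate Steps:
T(c) = -25 (T(c) = -25 + 5*(0*(6*c)) = -25 + 5*0 = -25 + 0 = -25)
T(0)*61 + 78 = -25*61 + 78 = -1525 + 78 = -1447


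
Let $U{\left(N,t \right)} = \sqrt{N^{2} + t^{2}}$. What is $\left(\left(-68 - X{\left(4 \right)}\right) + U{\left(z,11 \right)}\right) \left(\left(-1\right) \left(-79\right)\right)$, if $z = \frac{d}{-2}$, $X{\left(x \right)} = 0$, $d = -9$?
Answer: $-5372 + \frac{79 \sqrt{565}}{2} \approx -4433.1$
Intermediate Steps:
$z = \frac{9}{2}$ ($z = - \frac{9}{-2} = \left(-9\right) \left(- \frac{1}{2}\right) = \frac{9}{2} \approx 4.5$)
$\left(\left(-68 - X{\left(4 \right)}\right) + U{\left(z,11 \right)}\right) \left(\left(-1\right) \left(-79\right)\right) = \left(\left(-68 - 0\right) + \sqrt{\left(\frac{9}{2}\right)^{2} + 11^{2}}\right) \left(\left(-1\right) \left(-79\right)\right) = \left(\left(-68 + 0\right) + \sqrt{\frac{81}{4} + 121}\right) 79 = \left(-68 + \sqrt{\frac{565}{4}}\right) 79 = \left(-68 + \frac{\sqrt{565}}{2}\right) 79 = -5372 + \frac{79 \sqrt{565}}{2}$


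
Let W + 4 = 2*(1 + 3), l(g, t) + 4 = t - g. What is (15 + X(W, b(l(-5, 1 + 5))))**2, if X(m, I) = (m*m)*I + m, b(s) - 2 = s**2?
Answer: 697225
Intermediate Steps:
l(g, t) = -4 + t - g (l(g, t) = -4 + (t - g) = -4 + t - g)
b(s) = 2 + s**2
W = 4 (W = -4 + 2*(1 + 3) = -4 + 2*4 = -4 + 8 = 4)
X(m, I) = m + I*m**2 (X(m, I) = m**2*I + m = I*m**2 + m = m + I*m**2)
(15 + X(W, b(l(-5, 1 + 5))))**2 = (15 + 4*(1 + (2 + (-4 + (1 + 5) - 1*(-5))**2)*4))**2 = (15 + 4*(1 + (2 + (-4 + 6 + 5)**2)*4))**2 = (15 + 4*(1 + (2 + 7**2)*4))**2 = (15 + 4*(1 + (2 + 49)*4))**2 = (15 + 4*(1 + 51*4))**2 = (15 + 4*(1 + 204))**2 = (15 + 4*205)**2 = (15 + 820)**2 = 835**2 = 697225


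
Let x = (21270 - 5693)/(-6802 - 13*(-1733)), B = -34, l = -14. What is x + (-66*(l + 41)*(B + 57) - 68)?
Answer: -645640681/15727 ≈ -41053.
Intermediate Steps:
x = 15577/15727 (x = 15577/(-6802 + 22529) = 15577/15727 ≈ 0.99046)
x + (-66*(l + 41)*(B + 57) - 68) = 15577/15727 + (-66*(-14 + 41)*(-34 + 57) - 68) = 15577/15727 + (-1782*23 - 68) = 15577/15727 + (-66*621 - 68) = 15577/15727 + (-40986 - 68) = 15577/15727 - 41054 = -645640681/15727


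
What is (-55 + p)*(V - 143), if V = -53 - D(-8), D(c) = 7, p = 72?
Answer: -3451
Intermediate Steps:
V = -60 (V = -53 - 1*7 = -53 - 7 = -60)
(-55 + p)*(V - 143) = (-55 + 72)*(-60 - 143) = 17*(-203) = -3451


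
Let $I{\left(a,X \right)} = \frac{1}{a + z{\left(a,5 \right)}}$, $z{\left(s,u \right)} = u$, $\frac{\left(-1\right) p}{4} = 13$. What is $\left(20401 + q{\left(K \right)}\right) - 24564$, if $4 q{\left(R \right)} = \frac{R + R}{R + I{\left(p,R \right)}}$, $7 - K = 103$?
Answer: $- \frac{18785363}{4513} \approx -4162.5$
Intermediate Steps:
$p = -52$ ($p = \left(-4\right) 13 = -52$)
$K = -96$ ($K = 7 - 103 = -96$)
$I{\left(a,X \right)} = \frac{1}{5 + a}$ ($I{\left(a,X \right)} = \frac{1}{a + 5} = \frac{1}{5 + a}$)
$q{\left(R \right)} = \frac{R}{2 \left(- \frac{1}{47} + R\right)}$ ($q{\left(R \right)} = \frac{\left(R + R\right) \frac{1}{R + \frac{1}{5 - 52}}}{4} = \frac{2 R \frac{1}{R + \frac{1}{-47}}}{4} = \frac{2 R \frac{1}{R - \frac{1}{47}}}{4} = \frac{2 R \frac{1}{- \frac{1}{47} + R}}{4} = \frac{R}{2 \left(- \frac{1}{47} + R\right)}$)
$\left(20401 + q{\left(K \right)}\right) - 24564 = \left(20401 + \frac{47}{2} \left(-96\right) \frac{1}{-1 + 47 \left(-96\right)}\right) - 24564 = \left(20401 + \frac{47}{2} \left(-96\right) \frac{1}{-1 - 4512}\right) - 24564 = \left(20401 + \frac{47}{2} \left(-96\right) \frac{1}{-4513}\right) - 24564 = \left(20401 + \frac{47}{2} \left(-96\right) \left(- \frac{1}{4513}\right)\right) - 24564 = \left(20401 + \frac{2256}{4513}\right) - 24564 = \frac{92071969}{4513} - 24564 = - \frac{18785363}{4513}$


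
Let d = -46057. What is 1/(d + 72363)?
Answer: 1/26306 ≈ 3.8014e-5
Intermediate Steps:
1/(d + 72363) = 1/(-46057 + 72363) = 1/26306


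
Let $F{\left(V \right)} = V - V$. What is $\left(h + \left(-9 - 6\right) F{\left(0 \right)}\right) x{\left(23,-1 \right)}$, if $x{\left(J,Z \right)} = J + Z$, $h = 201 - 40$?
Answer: $3542$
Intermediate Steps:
$h = 161$ ($h = 201 - 40 = 161$)
$F{\left(V \right)} = 0$
$\left(h + \left(-9 - 6\right) F{\left(0 \right)}\right) x{\left(23,-1 \right)} = \left(161 + \left(-9 - 6\right) 0\right) \left(23 - 1\right) = \left(161 - 0\right) 22 = \left(161 + 0\right) 22 = 161 \cdot 22 = 3542$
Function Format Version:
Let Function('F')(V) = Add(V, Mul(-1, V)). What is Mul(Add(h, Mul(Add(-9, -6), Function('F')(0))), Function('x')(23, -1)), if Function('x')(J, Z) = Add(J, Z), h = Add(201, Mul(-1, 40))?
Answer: 3542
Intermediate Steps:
h = 161 (h = Add(201, -40) = 161)
Function('F')(V) = 0
Mul(Add(h, Mul(Add(-9, -6), Function('F')(0))), Function('x')(23, -1)) = Mul(Add(161, Mul(Add(-9, -6), 0)), Add(23, -1)) = Mul(Add(161, Mul(-15, 0)), 22) = Mul(Add(161, 0), 22) = Mul(161, 22) = 3542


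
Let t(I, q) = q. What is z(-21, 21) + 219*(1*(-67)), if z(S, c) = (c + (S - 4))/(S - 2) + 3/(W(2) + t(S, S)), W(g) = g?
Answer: -6412094/437 ≈ -14673.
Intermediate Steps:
z(S, c) = 3/(2 + S) + (-4 + S + c)/(-2 + S) (z(S, c) = (c + (S - 4))/(S - 2) + 3/(2 + S) = (c + (-4 + S))/(-2 + S) + 3/(2 + S) = (-4 + S + c)/(-2 + S) + 3/(2 + S) = 3/(2 + S) + (-4 + S + c)/(-2 + S))
z(-21, 21) + 219*(1*(-67)) = (14 - 1*(-21) - 1*(-21)**2 - 2*21 - 1*(-21)*21)/(4 - 1*(-21)**2) + 219*(1*(-67)) = (14 + 21 - 1*441 - 42 + 441)/(4 - 1*441) + 219*(-67) = (14 + 21 - 441 - 42 + 441)/(4 - 441) - 14673 = -7/(-437) - 14673 = -1/437*(-7) - 14673 = 7/437 - 14673 = -6412094/437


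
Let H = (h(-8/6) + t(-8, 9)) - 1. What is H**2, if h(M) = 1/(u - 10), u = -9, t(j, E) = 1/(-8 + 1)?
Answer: 25281/17689 ≈ 1.4292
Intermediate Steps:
t(j, E) = -1/7 (t(j, E) = 1/(-7) = -1/7)
h(M) = -1/19 (h(M) = 1/(-9 - 10) = 1/(-19) = -1/19)
H = -159/133 (H = (-1/19 - 1/7) - 1 = -26/133 - 1 = -159/133 ≈ -1.1955)
H**2 = (-159/133)**2 = 25281/17689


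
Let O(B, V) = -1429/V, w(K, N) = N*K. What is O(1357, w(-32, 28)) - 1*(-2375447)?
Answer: 2128401941/896 ≈ 2.3754e+6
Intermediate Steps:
w(K, N) = K*N
O(1357, w(-32, 28)) - 1*(-2375447) = -1429/((-32*28)) - 1*(-2375447) = -1429/(-896) + 2375447 = -1429*(-1/896) + 2375447 = 1429/896 + 2375447 = 2128401941/896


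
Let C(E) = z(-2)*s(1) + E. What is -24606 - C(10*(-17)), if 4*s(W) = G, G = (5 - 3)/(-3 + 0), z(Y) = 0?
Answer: -24436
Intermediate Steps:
G = -⅔ (G = 2/(-3) = 2*(-⅓) = -⅔ ≈ -0.66667)
s(W) = -⅙ (s(W) = (¼)*(-⅔) = -⅙)
C(E) = E (C(E) = 0*(-⅙) + E = 0 + E = E)
-24606 - C(10*(-17)) = -24606 - 10*(-17) = -24606 - 1*(-170) = -24606 + 170 = -24436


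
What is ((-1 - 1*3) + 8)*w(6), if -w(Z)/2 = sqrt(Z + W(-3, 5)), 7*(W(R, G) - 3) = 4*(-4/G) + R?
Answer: -16*sqrt(2485)/35 ≈ -22.788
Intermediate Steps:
W(R, G) = 3 - 16/(7*G) + R/7 (W(R, G) = 3 + (4*(-4/G) + R)/7 = 3 + (-16/G + R)/7 = 3 + (R - 16/G)/7 = 3 + (-16/(7*G) + R/7) = 3 - 16/(7*G) + R/7)
w(Z) = -2*sqrt(74/35 + Z) (w(Z) = -2*sqrt(Z + (1/7)*(-16 + 5*(21 - 3))/5) = -2*sqrt(Z + (1/7)*(1/5)*(-16 + 5*18)) = -2*sqrt(Z + (1/7)*(1/5)*(-16 + 90)) = -2*sqrt(Z + (1/7)*(1/5)*74) = -2*sqrt(Z + 74/35) = -2*sqrt(74/35 + Z))
((-1 - 1*3) + 8)*w(6) = ((-1 - 1*3) + 8)*(-2*sqrt(2590 + 1225*6)/35) = ((-1 - 3) + 8)*(-2*sqrt(2590 + 7350)/35) = (-4 + 8)*(-4*sqrt(2485)/35) = 4*(-4*sqrt(2485)/35) = -16*sqrt(2485)/35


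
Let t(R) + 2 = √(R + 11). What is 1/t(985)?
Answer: 1/496 + √249/496 ≈ 0.033830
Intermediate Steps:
t(R) = -2 + √(11 + R) (t(R) = -2 + √(R + 11) = -2 + √(11 + R))
1/t(985) = 1/(-2 + √(11 + 985)) = 1/(-2 + √996) = 1/(-2 + 2*√249)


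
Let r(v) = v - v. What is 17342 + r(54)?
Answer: 17342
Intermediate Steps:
r(v) = 0
17342 + r(54) = 17342 + 0 = 17342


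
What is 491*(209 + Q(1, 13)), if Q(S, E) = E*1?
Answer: 109002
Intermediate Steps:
Q(S, E) = E
491*(209 + Q(1, 13)) = 491*(209 + 13) = 491*222 = 109002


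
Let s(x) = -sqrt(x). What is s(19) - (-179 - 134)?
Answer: 313 - sqrt(19) ≈ 308.64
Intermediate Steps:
s(19) - (-179 - 134) = -sqrt(19) - (-179 - 134) = -sqrt(19) - 1*(-313) = -sqrt(19) + 313 = 313 - sqrt(19)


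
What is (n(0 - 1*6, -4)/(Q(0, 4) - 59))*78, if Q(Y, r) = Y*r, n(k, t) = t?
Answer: 312/59 ≈ 5.2881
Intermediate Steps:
(n(0 - 1*6, -4)/(Q(0, 4) - 59))*78 = (-4/(0*4 - 59))*78 = (-4/(0 - 59))*78 = (-4/(-59))*78 = -1/59*(-4)*78 = (4/59)*78 = 312/59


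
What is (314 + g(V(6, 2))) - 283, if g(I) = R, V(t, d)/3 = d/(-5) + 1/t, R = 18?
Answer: 49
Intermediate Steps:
V(t, d) = 3/t - 3*d/5 (V(t, d) = 3*(d/(-5) + 1/t) = 3*(d*(-⅕) + 1/t) = 3*(-d/5 + 1/t) = 3*(1/t - d/5) = 3/t - 3*d/5)
g(I) = 18
(314 + g(V(6, 2))) - 283 = (314 + 18) - 283 = 332 - 283 = 49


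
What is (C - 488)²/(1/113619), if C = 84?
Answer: 18544438704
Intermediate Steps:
(C - 488)²/(1/113619) = (84 - 488)²/(1/113619) = (-404)²/(1/113619) = 163216*113619 = 18544438704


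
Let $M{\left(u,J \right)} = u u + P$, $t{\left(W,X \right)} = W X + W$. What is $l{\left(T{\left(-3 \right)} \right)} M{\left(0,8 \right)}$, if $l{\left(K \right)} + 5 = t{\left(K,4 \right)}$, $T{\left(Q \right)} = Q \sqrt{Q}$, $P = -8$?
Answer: $40 + 120 i \sqrt{3} \approx 40.0 + 207.85 i$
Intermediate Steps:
$t{\left(W,X \right)} = W + W X$
$T{\left(Q \right)} = Q^{\frac{3}{2}}$
$M{\left(u,J \right)} = -8 + u^{2}$ ($M{\left(u,J \right)} = u u - 8 = u^{2} - 8 = -8 + u^{2}$)
$l{\left(K \right)} = -5 + 5 K$ ($l{\left(K \right)} = -5 + K \left(1 + 4\right) = -5 + K 5 = -5 + 5 K$)
$l{\left(T{\left(-3 \right)} \right)} M{\left(0,8 \right)} = \left(-5 + 5 \left(-3\right)^{\frac{3}{2}}\right) \left(-8 + 0^{2}\right) = \left(-5 + 5 \left(- 3 i \sqrt{3}\right)\right) \left(-8 + 0\right) = \left(-5 - 15 i \sqrt{3}\right) \left(-8\right) = 40 + 120 i \sqrt{3}$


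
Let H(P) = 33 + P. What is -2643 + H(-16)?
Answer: -2626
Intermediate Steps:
-2643 + H(-16) = -2643 + (33 - 16) = -2643 + 17 = -2626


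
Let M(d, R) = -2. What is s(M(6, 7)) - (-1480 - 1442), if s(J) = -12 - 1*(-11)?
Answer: 2921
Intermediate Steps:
s(J) = -1 (s(J) = -12 + 11 = -1)
s(M(6, 7)) - (-1480 - 1442) = -1 - (-1480 - 1442) = -1 - 1*(-2922) = -1 + 2922 = 2921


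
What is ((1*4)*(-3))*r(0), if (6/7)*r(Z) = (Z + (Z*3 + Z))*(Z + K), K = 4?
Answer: 0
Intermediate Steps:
r(Z) = 35*Z*(4 + Z)/6 (r(Z) = 7*((Z + (Z*3 + Z))*(Z + 4))/6 = 7*((Z + (3*Z + Z))*(4 + Z))/6 = 7*((Z + 4*Z)*(4 + Z))/6 = 7*((5*Z)*(4 + Z))/6 = 7*(5*Z*(4 + Z))/6 = 35*Z*(4 + Z)/6)
((1*4)*(-3))*r(0) = ((1*4)*(-3))*((35/6)*0*(4 + 0)) = (4*(-3))*((35/6)*0*4) = -12*0 = 0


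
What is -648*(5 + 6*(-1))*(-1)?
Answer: -648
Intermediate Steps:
-648*(5 + 6*(-1))*(-1) = -648*(5 - 6)*(-1) = -(-648)*(-1) = -648*1 = -648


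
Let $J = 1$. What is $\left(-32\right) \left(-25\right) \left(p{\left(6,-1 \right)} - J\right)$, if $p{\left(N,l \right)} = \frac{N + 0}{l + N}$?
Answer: $160$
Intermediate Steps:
$p{\left(N,l \right)} = \frac{N}{N + l}$
$\left(-32\right) \left(-25\right) \left(p{\left(6,-1 \right)} - J\right) = \left(-32\right) \left(-25\right) \left(\frac{6}{6 - 1} - 1\right) = 800 \left(\frac{6}{5} - 1\right) = 800 \cdot \frac{1}{5} = 160$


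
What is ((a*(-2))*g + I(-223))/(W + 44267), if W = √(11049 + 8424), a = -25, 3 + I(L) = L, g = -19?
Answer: -6507249/244943477 + 147*√19473/244943477 ≈ -0.026483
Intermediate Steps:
I(L) = -3 + L
W = √19473 ≈ 139.55
((a*(-2))*g + I(-223))/(W + 44267) = (-25*(-2)*(-19) + (-3 - 223))/(√19473 + 44267) = (50*(-19) - 226)/(44267 + √19473) = (-950 - 226)/(44267 + √19473) = -1176/(44267 + √19473)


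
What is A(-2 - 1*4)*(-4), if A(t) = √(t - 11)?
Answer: -4*I*√17 ≈ -16.492*I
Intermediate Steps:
A(t) = √(-11 + t)
A(-2 - 1*4)*(-4) = √(-11 + (-2 - 1*4))*(-4) = √(-11 + (-2 - 4))*(-4) = √(-11 - 6)*(-4) = √(-17)*(-4) = (I*√17)*(-4) = -4*I*√17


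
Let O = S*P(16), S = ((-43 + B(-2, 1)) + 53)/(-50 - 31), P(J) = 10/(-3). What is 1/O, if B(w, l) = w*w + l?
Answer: 81/50 ≈ 1.6200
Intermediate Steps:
B(w, l) = l + w² (B(w, l) = w² + l = l + w²)
P(J) = -10/3 (P(J) = 10*(-⅓) = -10/3)
S = -5/27 (S = ((-43 + (1 + (-2)²)) + 53)/(-50 - 31) = ((-43 + (1 + 4)) + 53)/(-81) = ((-43 + 5) + 53)*(-1/81) = (-38 + 53)*(-1/81) = 15*(-1/81) = -5/27 ≈ -0.18519)
O = 50/81 (O = -5/27*(-10/3) = 50/81 ≈ 0.61728)
1/O = 1/(50/81) = 81/50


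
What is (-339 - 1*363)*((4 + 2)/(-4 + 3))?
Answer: 4212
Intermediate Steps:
(-339 - 1*363)*((4 + 2)/(-4 + 3)) = (-339 - 363)*(6/(-1)) = -4212*(-1) = -702*(-6) = 4212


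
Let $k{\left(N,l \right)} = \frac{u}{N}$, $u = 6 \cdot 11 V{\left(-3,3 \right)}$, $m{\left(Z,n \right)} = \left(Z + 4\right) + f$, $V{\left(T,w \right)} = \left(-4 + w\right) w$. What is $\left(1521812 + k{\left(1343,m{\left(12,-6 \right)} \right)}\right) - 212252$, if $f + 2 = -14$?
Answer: $\frac{1758738882}{1343} \approx 1.3096 \cdot 10^{6}$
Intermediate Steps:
$f = -16$ ($f = -2 - 14 = -16$)
$V{\left(T,w \right)} = w \left(-4 + w\right)$
$m{\left(Z,n \right)} = -12 + Z$ ($m{\left(Z,n \right)} = \left(Z + 4\right) - 16 = \left(4 + Z\right) - 16 = -12 + Z$)
$u = -198$ ($u = 6 \cdot 11 \cdot 3 \left(-4 + 3\right) = 66 \cdot 3 \left(-1\right) = 66 \left(-3\right) = -198$)
$k{\left(N,l \right)} = - \frac{198}{N}$
$\left(1521812 + k{\left(1343,m{\left(12,-6 \right)} \right)}\right) - 212252 = \left(1521812 - \frac{198}{1343}\right) - 212252 = \frac{2043793318}{1343} - 212252 = \frac{1758738882}{1343}$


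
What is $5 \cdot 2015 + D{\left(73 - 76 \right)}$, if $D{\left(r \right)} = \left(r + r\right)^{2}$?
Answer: $10111$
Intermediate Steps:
$D{\left(r \right)} = 4 r^{2}$ ($D{\left(r \right)} = \left(2 r\right)^{2} = 4 r^{2}$)
$5 \cdot 2015 + D{\left(73 - 76 \right)} = 5 \cdot 2015 + 4 \left(73 - 76\right)^{2} = 10075 + 4 \left(73 - 76\right)^{2} = 10075 + 4 \left(-3\right)^{2} = 10075 + 4 \cdot 9 = 10075 + 36 = 10111$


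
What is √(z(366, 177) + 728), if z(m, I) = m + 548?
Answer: √1642 ≈ 40.522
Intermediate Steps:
z(m, I) = 548 + m
√(z(366, 177) + 728) = √((548 + 366) + 728) = √(914 + 728) = √1642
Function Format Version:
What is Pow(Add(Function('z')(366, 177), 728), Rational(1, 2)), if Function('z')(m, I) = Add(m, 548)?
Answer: Pow(1642, Rational(1, 2)) ≈ 40.522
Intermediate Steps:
Function('z')(m, I) = Add(548, m)
Pow(Add(Function('z')(366, 177), 728), Rational(1, 2)) = Pow(Add(Add(548, 366), 728), Rational(1, 2)) = Pow(Add(914, 728), Rational(1, 2)) = Pow(1642, Rational(1, 2))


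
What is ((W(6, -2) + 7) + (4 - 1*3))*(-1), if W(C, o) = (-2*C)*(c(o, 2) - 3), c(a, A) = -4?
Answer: -92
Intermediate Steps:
W(C, o) = 14*C (W(C, o) = (-2*C)*(-4 - 3) = -2*C*(-7) = 14*C)
((W(6, -2) + 7) + (4 - 1*3))*(-1) = ((14*6 + 7) + (4 - 1*3))*(-1) = ((84 + 7) + (4 - 3))*(-1) = (91 + 1)*(-1) = 92*(-1) = -92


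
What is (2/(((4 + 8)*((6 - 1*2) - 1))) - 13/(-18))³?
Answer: 343/729 ≈ 0.47051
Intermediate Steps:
(2/(((4 + 8)*((6 - 1*2) - 1))) - 13/(-18))³ = (2/((12*((6 - 2) - 1))) - 13*(-1/18))³ = (2/((12*(4 - 1))) + 13/18)³ = (2/((12*3)) + 13/18)³ = (2/36 + 13/18)³ = (2*(1/36) + 13/18)³ = (1/18 + 13/18)³ = (7/9)³ = 343/729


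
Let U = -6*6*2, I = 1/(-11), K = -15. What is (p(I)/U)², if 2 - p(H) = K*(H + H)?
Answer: 1/9801 ≈ 0.00010203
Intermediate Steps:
I = -1/11 ≈ -0.090909
p(H) = 2 + 30*H (p(H) = 2 - (-15)*(H + H) = 2 - (-15)*2*H = 2 - (-30)*H = 2 + 30*H)
U = -72 (U = -36*2 = -72)
(p(I)/U)² = ((2 + 30*(-1/11))/(-72))² = ((2 - 30/11)*(-1/72))² = (-8/11*(-1/72))² = (1/99)² = 1/9801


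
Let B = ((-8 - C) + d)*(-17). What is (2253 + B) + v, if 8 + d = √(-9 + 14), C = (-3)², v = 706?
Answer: 3384 - 17*√5 ≈ 3346.0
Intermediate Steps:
C = 9
d = -8 + √5 (d = -8 + √(-9 + 14) = -8 + √5 ≈ -5.7639)
B = 425 - 17*√5 (B = ((-8 - 1*9) + (-8 + √5))*(-17) = ((-8 - 9) + (-8 + √5))*(-17) = (-17 + (-8 + √5))*(-17) = (-25 + √5)*(-17) = 425 - 17*√5 ≈ 386.99)
(2253 + B) + v = (2253 + (425 - 17*√5)) + 706 = (2678 - 17*√5) + 706 = 3384 - 17*√5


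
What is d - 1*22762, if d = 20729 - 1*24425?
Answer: -26458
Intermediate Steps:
d = -3696 (d = 20729 - 24425 = -3696)
d - 1*22762 = -3696 - 1*22762 = -3696 - 22762 = -26458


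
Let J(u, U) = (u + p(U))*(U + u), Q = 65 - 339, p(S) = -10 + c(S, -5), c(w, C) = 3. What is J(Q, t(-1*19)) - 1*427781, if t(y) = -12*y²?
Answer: 866505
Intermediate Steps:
p(S) = -7 (p(S) = -10 + 3 = -7)
Q = -274
J(u, U) = (-7 + u)*(U + u) (J(u, U) = (u - 7)*(U + u) = (-7 + u)*(U + u))
J(Q, t(-1*19)) - 1*427781 = ((-274)² - (-84)*(-1*19)² - 7*(-274) - 12*(-1*19)²*(-274)) - 1*427781 = (75076 - (-84)*(-19)² + 1918 - 12*(-19)²*(-274)) - 427781 = (75076 - (-84)*361 + 1918 - 12*361*(-274)) - 427781 = (75076 - 7*(-4332) + 1918 - 4332*(-274)) - 427781 = (75076 + 30324 + 1918 + 1186968) - 427781 = 1294286 - 427781 = 866505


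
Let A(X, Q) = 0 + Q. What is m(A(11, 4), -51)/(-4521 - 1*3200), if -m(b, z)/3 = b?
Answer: 12/7721 ≈ 0.0015542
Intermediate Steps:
A(X, Q) = Q
m(b, z) = -3*b
m(A(11, 4), -51)/(-4521 - 1*3200) = (-3*4)/(-4521 - 1*3200) = -12/(-4521 - 3200) = -12/(-7721) = -12*(-1/7721) = 12/7721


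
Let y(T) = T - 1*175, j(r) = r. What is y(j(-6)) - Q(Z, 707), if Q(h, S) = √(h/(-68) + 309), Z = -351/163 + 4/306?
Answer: -181 - √85423678135/16626 ≈ -198.58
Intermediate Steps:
y(T) = -175 + T (y(T) = T - 175 = -175 + T)
Z = -53377/24939 (Z = -351*1/163 + 4*(1/306) = -351/163 + 2/153 = -53377/24939 ≈ -2.1403)
Q(h, S) = √(309 - h/68) (Q(h, S) = √(h*(-1/68) + 309) = √(-h/68 + 309) = √(309 - h/68))
y(j(-6)) - Q(Z, 707) = (-175 - 6) - √(357204 - 17*(-53377/24939))/34 = -181 - √(357204 + 53377/1467)/34 = -181 - √(524071645/1467)/34 = -181 - √85423678135/489/34 = -181 - √85423678135/16626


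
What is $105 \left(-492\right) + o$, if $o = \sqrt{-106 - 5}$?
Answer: $-51660 + i \sqrt{111} \approx -51660.0 + 10.536 i$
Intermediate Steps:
$o = i \sqrt{111}$ ($o = \sqrt{-111} = i \sqrt{111} \approx 10.536 i$)
$105 \left(-492\right) + o = 105 \left(-492\right) + i \sqrt{111} = -51660 + i \sqrt{111}$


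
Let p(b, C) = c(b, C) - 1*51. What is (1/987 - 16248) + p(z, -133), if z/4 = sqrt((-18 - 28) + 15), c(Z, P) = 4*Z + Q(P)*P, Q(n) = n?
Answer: 1371931/987 + 16*I*sqrt(31) ≈ 1390.0 + 89.084*I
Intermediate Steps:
c(Z, P) = P**2 + 4*Z (c(Z, P) = 4*Z + P*P = 4*Z + P**2 = P**2 + 4*Z)
z = 4*I*sqrt(31) (z = 4*sqrt((-18 - 28) + 15) = 4*sqrt(-46 + 15) = 4*sqrt(-31) = 4*(I*sqrt(31)) = 4*I*sqrt(31) ≈ 22.271*I)
p(b, C) = -51 + C**2 + 4*b (p(b, C) = (C**2 + 4*b) - 1*51 = (C**2 + 4*b) - 51 = -51 + C**2 + 4*b)
(1/987 - 16248) + p(z, -133) = (1/987 - 16248) + (-51 + (-133)**2 + 4*(4*I*sqrt(31))) = (1/987 - 16248) + (-51 + 17689 + 16*I*sqrt(31)) = -16036775/987 + (17638 + 16*I*sqrt(31)) = 1371931/987 + 16*I*sqrt(31)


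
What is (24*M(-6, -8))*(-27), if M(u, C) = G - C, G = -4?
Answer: -2592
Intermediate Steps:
M(u, C) = -4 - C
(24*M(-6, -8))*(-27) = (24*(-4 - 1*(-8)))*(-27) = (24*(-4 + 8))*(-27) = (24*4)*(-27) = 96*(-27) = -2592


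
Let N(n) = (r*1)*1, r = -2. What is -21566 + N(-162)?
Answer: -21568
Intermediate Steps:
N(n) = -2 (N(n) = -2*1*1 = -2*1 = -2)
-21566 + N(-162) = -21566 - 2 = -21568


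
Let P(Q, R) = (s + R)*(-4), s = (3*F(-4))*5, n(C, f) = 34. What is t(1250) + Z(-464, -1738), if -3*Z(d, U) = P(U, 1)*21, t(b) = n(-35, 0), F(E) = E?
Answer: -1618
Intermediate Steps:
t(b) = 34
s = -60 (s = (3*(-4))*5 = -12*5 = -60)
P(Q, R) = 240 - 4*R (P(Q, R) = (-60 + R)*(-4) = 240 - 4*R)
Z(d, U) = -1652 (Z(d, U) = -(240 - 4*1)*21/3 = -(240 - 4)*21/3 = -236*21/3 = -1/3*4956 = -1652)
t(1250) + Z(-464, -1738) = 34 - 1652 = -1618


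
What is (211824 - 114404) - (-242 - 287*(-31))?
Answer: 88765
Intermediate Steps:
(211824 - 114404) - (-242 - 287*(-31)) = 97420 - (-242 + 8897) = 97420 - 1*8655 = 97420 - 8655 = 88765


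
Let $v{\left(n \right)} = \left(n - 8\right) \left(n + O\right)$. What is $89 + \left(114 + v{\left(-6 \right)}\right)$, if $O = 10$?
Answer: $147$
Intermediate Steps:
$v{\left(n \right)} = \left(-8 + n\right) \left(10 + n\right)$ ($v{\left(n \right)} = \left(n - 8\right) \left(n + 10\right) = \left(-8 + n\right) \left(10 + n\right)$)
$89 + \left(114 + v{\left(-6 \right)}\right) = 89 + \left(114 + \left(-80 + \left(-6\right)^{2} + 2 \left(-6\right)\right)\right) = 89 + \left(114 - 56\right) = 89 + 58 = 147$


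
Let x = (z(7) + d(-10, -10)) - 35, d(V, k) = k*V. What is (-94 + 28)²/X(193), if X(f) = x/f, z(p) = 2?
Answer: 840708/67 ≈ 12548.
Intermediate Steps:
d(V, k) = V*k
x = 67 (x = (2 - 10*(-10)) - 35 = (2 + 100) - 35 = 102 - 35 = 67)
X(f) = 67/f
(-94 + 28)²/X(193) = (-94 + 28)²/((67/193)) = (-66)²/((67*(1/193))) = 4356/(67/193) = 4356*(193/67) = 840708/67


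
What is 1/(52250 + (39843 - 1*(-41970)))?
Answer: 1/134063 ≈ 7.4592e-6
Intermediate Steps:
1/(52250 + (39843 - 1*(-41970))) = 1/(52250 + (39843 + 41970)) = 1/(52250 + 81813) = 1/134063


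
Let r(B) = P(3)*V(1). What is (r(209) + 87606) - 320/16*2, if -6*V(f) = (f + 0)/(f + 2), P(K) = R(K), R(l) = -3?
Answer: 525397/6 ≈ 87566.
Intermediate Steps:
P(K) = -3
V(f) = -f/(6*(2 + f)) (V(f) = -(f + 0)/(6*(f + 2)) = -f/(6*(2 + f)))
r(B) = ⅙ (r(B) = -(-3)/(12 + 6*1) = -(-3)/(12 + 6) = -(-3)/18 = -3*(-1/18) = ⅙)
(r(209) + 87606) - 320/16*2 = (⅙ + 87606) - 320/16*2 = 525637/6 - 320/16*2 = 525637/6 - 64*5/16*2 = 525637/6 - 20*2 = 525637/6 - 40 = 525397/6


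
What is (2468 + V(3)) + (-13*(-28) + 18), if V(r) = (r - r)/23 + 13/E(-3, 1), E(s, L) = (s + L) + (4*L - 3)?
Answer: 2837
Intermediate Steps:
E(s, L) = -3 + s + 5*L (E(s, L) = (L + s) + (-3 + 4*L) = -3 + s + 5*L)
V(r) = -13 (V(r) = (r - r)/23 + 13/(-3 - 3 + 5*1) = 0*(1/23) + 13/(-3 - 3 + 5) = 0 + 13/(-1) = 0 + 13*(-1) = 0 - 13 = -13)
(2468 + V(3)) + (-13*(-28) + 18) = (2468 - 13) + (-13*(-28) + 18) = 2455 + (364 + 18) = 2455 + 382 = 2837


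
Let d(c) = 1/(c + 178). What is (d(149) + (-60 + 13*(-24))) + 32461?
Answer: 10493104/327 ≈ 32089.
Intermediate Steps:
d(c) = 1/(178 + c)
(d(149) + (-60 + 13*(-24))) + 32461 = (1/(178 + 149) + (-60 + 13*(-24))) + 32461 = (1/327 + (-60 - 312)) + 32461 = (1/327 - 372) + 32461 = -121643/327 + 32461 = 10493104/327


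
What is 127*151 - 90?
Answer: 19087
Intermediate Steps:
127*151 - 90 = 19177 - 90 = 19087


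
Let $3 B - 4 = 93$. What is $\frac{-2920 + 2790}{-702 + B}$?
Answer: $\frac{390}{2009} \approx 0.19413$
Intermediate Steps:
$B = \frac{97}{3}$ ($B = \frac{4}{3} + \frac{1}{3} \cdot 93 = \frac{4}{3} + 31 = \frac{97}{3} \approx 32.333$)
$\frac{-2920 + 2790}{-702 + B} = \frac{-2920 + 2790}{-702 + \frac{97}{3}} = - \frac{130}{- \frac{2009}{3}} = \left(-130\right) \left(- \frac{3}{2009}\right) = \frac{390}{2009}$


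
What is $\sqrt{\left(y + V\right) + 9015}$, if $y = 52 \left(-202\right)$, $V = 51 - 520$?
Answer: $i \sqrt{1958} \approx 44.249 i$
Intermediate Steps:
$V = -469$ ($V = 51 - 520 = -469$)
$y = -10504$
$\sqrt{\left(y + V\right) + 9015} = \sqrt{\left(-10504 - 469\right) + 9015} = \sqrt{-10973 + 9015} = \sqrt{-1958} = i \sqrt{1958}$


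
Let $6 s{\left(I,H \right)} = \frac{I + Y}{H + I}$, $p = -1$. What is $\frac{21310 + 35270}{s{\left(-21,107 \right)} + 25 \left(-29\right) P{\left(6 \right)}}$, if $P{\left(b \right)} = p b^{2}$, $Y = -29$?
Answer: $\frac{2919528}{1346755} \approx 2.1678$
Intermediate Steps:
$s{\left(I,H \right)} = \frac{-29 + I}{6 \left(H + I\right)}$ ($s{\left(I,H \right)} = \frac{\left(I - 29\right) \frac{1}{H + I}}{6} = \frac{\left(-29 + I\right) \frac{1}{H + I}}{6} = \frac{\frac{1}{H + I} \left(-29 + I\right)}{6} = \frac{-29 + I}{6 \left(H + I\right)}$)
$P{\left(b \right)} = - b^{2}$
$\frac{21310 + 35270}{s{\left(-21,107 \right)} + 25 \left(-29\right) P{\left(6 \right)}} = \frac{21310 + 35270}{\frac{-29 - 21}{6 \left(107 - 21\right)} + 25 \left(-29\right) \left(- 6^{2}\right)} = \frac{56580}{\frac{1}{6} \cdot \frac{1}{86} \left(-50\right) - 725 \left(\left(-1\right) 36\right)} = \frac{56580}{\frac{1}{6} \cdot \frac{1}{86} \left(-50\right) - -26100} = \frac{56580}{- \frac{25}{258} + 26100} = \frac{56580}{\frac{6733775}{258}} = 56580 \cdot \frac{258}{6733775} = \frac{2919528}{1346755}$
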